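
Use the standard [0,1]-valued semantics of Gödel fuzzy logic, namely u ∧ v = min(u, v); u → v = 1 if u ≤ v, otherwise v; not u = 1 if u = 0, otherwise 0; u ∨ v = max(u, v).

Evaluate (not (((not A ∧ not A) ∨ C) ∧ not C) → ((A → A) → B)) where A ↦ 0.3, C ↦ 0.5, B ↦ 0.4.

0.40

not A: Gödel ¬ of 0.3 = 0 (operand ≠ 0)
not A: Gödel ¬ of 0.3 = 0 (operand ≠ 0)
(not A ∧ not A) = min(0, 0) = 0
((not A ∧ not A) ∨ C) = max(0, 0.5) = 0.5
not C: Gödel ¬ of 0.5 = 0 (operand ≠ 0)
(((not A ∧ not A) ∨ C) ∧ not C) = min(0.5, 0) = 0
not (((not A ∧ not A) ∨ C) ∧ not C): Gödel ¬ of 0 = 1 (operand is 0)
(A → A): 0.3 ≤ 0.3, so result = 1
((A → A) → B): 1 > 0.4, so result = 0.4
(not (((not A ∧ not A) ∨ C) ∧ not C) → ((A → A) → B)): 1 > 0.4, so result = 0.4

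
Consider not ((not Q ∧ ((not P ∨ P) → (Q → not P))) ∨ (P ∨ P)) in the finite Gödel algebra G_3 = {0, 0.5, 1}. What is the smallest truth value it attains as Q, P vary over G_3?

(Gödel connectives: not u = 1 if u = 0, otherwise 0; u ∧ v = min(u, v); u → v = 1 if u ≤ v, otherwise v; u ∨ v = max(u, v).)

0.00

The minimum is attained at Q = 0, P = 0:
  not Q: Gödel ¬ of 0 = 1 (operand is 0)
  not P: Gödel ¬ of 0 = 1 (operand is 0)
  (not P ∨ P) = max(1, 0) = 1
  not P: Gödel ¬ of 0 = 1 (operand is 0)
  (Q → not P): 0 ≤ 1, so result = 1
  ((not P ∨ P) → (Q → not P)): 1 ≤ 1, so result = 1
  (not Q ∧ ((not P ∨ P) → (Q → not P))) = min(1, 1) = 1
  (P ∨ P) = max(0, 0) = 0
  ((not Q ∧ ((not P ∨ P) → (Q → not P))) ∨ (P ∨ P)) = max(1, 0) = 1
  not ((not Q ∧ ((not P ∨ P) → (Q → not P))) ∨ (P ∨ P)): Gödel ¬ of 1 = 0 (operand ≠ 0)
Checking all 9 assignments confirms none give a value below 0.00.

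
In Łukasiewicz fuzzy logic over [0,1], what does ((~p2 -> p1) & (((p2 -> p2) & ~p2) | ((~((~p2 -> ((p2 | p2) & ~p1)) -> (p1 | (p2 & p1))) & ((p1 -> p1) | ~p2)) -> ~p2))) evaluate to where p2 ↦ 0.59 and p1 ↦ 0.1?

~p2: Łukasiewicz ¬ gives 1 − 0.59 = 0.41
(~p2 -> p1): min(1, 1 − 0.41 + 0.1) = 0.69
(p2 -> p2): min(1, 1 − 0.59 + 0.59) = 1
~p2: Łukasiewicz ¬ gives 1 − 0.59 = 0.41
((p2 -> p2) & ~p2) = min(1, 0.41) = 0.41
~p2: Łukasiewicz ¬ gives 1 − 0.59 = 0.41
(p2 | p2) = max(0.59, 0.59) = 0.59
~p1: Łukasiewicz ¬ gives 1 − 0.1 = 0.9
((p2 | p2) & ~p1) = min(0.59, 0.9) = 0.59
(~p2 -> ((p2 | p2) & ~p1)): min(1, 1 − 0.41 + 0.59) = 1
(p2 & p1) = min(0.59, 0.1) = 0.1
(p1 | (p2 & p1)) = max(0.1, 0.1) = 0.1
((~p2 -> ((p2 | p2) & ~p1)) -> (p1 | (p2 & p1))): min(1, 1 − 1 + 0.1) = 0.1
~((~p2 -> ((p2 | p2) & ~p1)) -> (p1 | (p2 & p1))): Łukasiewicz ¬ gives 1 − 0.1 = 0.9
(p1 -> p1): min(1, 1 − 0.1 + 0.1) = 1
~p2: Łukasiewicz ¬ gives 1 − 0.59 = 0.41
((p1 -> p1) | ~p2) = max(1, 0.41) = 1
(~((~p2 -> ((p2 | p2) & ~p1)) -> (p1 | (p2 & p1))) & ((p1 -> p1) | ~p2)) = min(0.9, 1) = 0.9
~p2: Łukasiewicz ¬ gives 1 − 0.59 = 0.41
((~((~p2 -> ((p2 | p2) & ~p1)) -> (p1 | (p2 & p1))) & ((p1 -> p1) | ~p2)) -> ~p2): min(1, 1 − 0.9 + 0.41) = 0.51
(((p2 -> p2) & ~p2) | ((~((~p2 -> ((p2 | p2) & ~p1)) -> (p1 | (p2 & p1))) & ((p1 -> p1) | ~p2)) -> ~p2)) = max(0.41, 0.51) = 0.51
((~p2 -> p1) & (((p2 -> p2) & ~p2) | ((~((~p2 -> ((p2 | p2) & ~p1)) -> (p1 | (p2 & p1))) & ((p1 -> p1) | ~p2)) -> ~p2))) = min(0.69, 0.51) = 0.51

0.51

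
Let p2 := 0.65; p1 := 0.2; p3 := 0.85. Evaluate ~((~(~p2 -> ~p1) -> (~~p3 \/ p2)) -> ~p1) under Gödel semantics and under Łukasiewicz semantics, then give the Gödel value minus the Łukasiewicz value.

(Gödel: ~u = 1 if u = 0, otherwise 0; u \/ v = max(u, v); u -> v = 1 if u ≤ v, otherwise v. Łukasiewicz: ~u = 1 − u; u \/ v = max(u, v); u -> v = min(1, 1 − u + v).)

0.80

Gödel evaluation:
  ~p2: Gödel ¬ of 0.65 = 0 (operand ≠ 0)
  ~p1: Gödel ¬ of 0.2 = 0 (operand ≠ 0)
  (~p2 -> ~p1): 0 ≤ 0, so result = 1
  ~(~p2 -> ~p1): Gödel ¬ of 1 = 0 (operand ≠ 0)
  ~p3: Gödel ¬ of 0.85 = 0 (operand ≠ 0)
  ~~p3: Gödel ¬ of 0 = 1 (operand is 0)
  (~~p3 \/ p2) = max(1, 0.65) = 1
  (~(~p2 -> ~p1) -> (~~p3 \/ p2)): 0 ≤ 1, so result = 1
  ~p1: Gödel ¬ of 0.2 = 0 (operand ≠ 0)
  ((~(~p2 -> ~p1) -> (~~p3 \/ p2)) -> ~p1): 1 > 0, so result = 0
  ~((~(~p2 -> ~p1) -> (~~p3 \/ p2)) -> ~p1): Gödel ¬ of 0 = 1 (operand is 0)
  Gödel value = 1
Łukasiewicz evaluation:
  ~p2: Łukasiewicz ¬ gives 1 − 0.65 = 0.35
  ~p1: Łukasiewicz ¬ gives 1 − 0.2 = 0.8
  (~p2 -> ~p1): min(1, 1 − 0.35 + 0.8) = 1
  ~(~p2 -> ~p1): Łukasiewicz ¬ gives 1 − 1 = 0
  ~p3: Łukasiewicz ¬ gives 1 − 0.85 = 0.15
  ~~p3: Łukasiewicz ¬ gives 1 − 0.15 = 0.85
  (~~p3 \/ p2) = max(0.85, 0.65) = 0.85
  (~(~p2 -> ~p1) -> (~~p3 \/ p2)): min(1, 1 − 0 + 0.85) = 1
  ~p1: Łukasiewicz ¬ gives 1 − 0.2 = 0.8
  ((~(~p2 -> ~p1) -> (~~p3 \/ p2)) -> ~p1): min(1, 1 − 1 + 0.8) = 0.8
  ~((~(~p2 -> ~p1) -> (~~p3 \/ p2)) -> ~p1): Łukasiewicz ¬ gives 1 − 0.8 = 0.2
  Łukasiewicz value = 0.2
Difference: 1 − 0.2 = 0.80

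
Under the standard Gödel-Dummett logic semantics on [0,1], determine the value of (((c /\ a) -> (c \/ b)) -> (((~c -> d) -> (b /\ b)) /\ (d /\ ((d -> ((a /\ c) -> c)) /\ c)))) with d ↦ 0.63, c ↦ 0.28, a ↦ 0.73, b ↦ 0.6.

(c /\ a) = min(0.28, 0.73) = 0.28
(c \/ b) = max(0.28, 0.6) = 0.6
((c /\ a) -> (c \/ b)): 0.28 ≤ 0.6, so result = 1
~c: Gödel ¬ of 0.28 = 0 (operand ≠ 0)
(~c -> d): 0 ≤ 0.63, so result = 1
(b /\ b) = min(0.6, 0.6) = 0.6
((~c -> d) -> (b /\ b)): 1 > 0.6, so result = 0.6
(a /\ c) = min(0.73, 0.28) = 0.28
((a /\ c) -> c): 0.28 ≤ 0.28, so result = 1
(d -> ((a /\ c) -> c)): 0.63 ≤ 1, so result = 1
((d -> ((a /\ c) -> c)) /\ c) = min(1, 0.28) = 0.28
(d /\ ((d -> ((a /\ c) -> c)) /\ c)) = min(0.63, 0.28) = 0.28
(((~c -> d) -> (b /\ b)) /\ (d /\ ((d -> ((a /\ c) -> c)) /\ c))) = min(0.6, 0.28) = 0.28
(((c /\ a) -> (c \/ b)) -> (((~c -> d) -> (b /\ b)) /\ (d /\ ((d -> ((a /\ c) -> c)) /\ c)))): 1 > 0.28, so result = 0.28

0.28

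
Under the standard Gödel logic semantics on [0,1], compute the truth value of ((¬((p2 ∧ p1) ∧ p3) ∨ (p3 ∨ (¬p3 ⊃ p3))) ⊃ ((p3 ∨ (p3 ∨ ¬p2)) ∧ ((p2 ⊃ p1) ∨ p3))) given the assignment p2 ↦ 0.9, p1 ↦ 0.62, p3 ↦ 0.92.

0.92

(p2 ∧ p1) = min(0.9, 0.62) = 0.62
((p2 ∧ p1) ∧ p3) = min(0.62, 0.92) = 0.62
¬((p2 ∧ p1) ∧ p3): Gödel ¬ of 0.62 = 0 (operand ≠ 0)
¬p3: Gödel ¬ of 0.92 = 0 (operand ≠ 0)
(¬p3 ⊃ p3): 0 ≤ 0.92, so result = 1
(p3 ∨ (¬p3 ⊃ p3)) = max(0.92, 1) = 1
(¬((p2 ∧ p1) ∧ p3) ∨ (p3 ∨ (¬p3 ⊃ p3))) = max(0, 1) = 1
¬p2: Gödel ¬ of 0.9 = 0 (operand ≠ 0)
(p3 ∨ ¬p2) = max(0.92, 0) = 0.92
(p3 ∨ (p3 ∨ ¬p2)) = max(0.92, 0.92) = 0.92
(p2 ⊃ p1): 0.9 > 0.62, so result = 0.62
((p2 ⊃ p1) ∨ p3) = max(0.62, 0.92) = 0.92
((p3 ∨ (p3 ∨ ¬p2)) ∧ ((p2 ⊃ p1) ∨ p3)) = min(0.92, 0.92) = 0.92
((¬((p2 ∧ p1) ∧ p3) ∨ (p3 ∨ (¬p3 ⊃ p3))) ⊃ ((p3 ∨ (p3 ∨ ¬p2)) ∧ ((p2 ⊃ p1) ∨ p3))): 1 > 0.92, so result = 0.92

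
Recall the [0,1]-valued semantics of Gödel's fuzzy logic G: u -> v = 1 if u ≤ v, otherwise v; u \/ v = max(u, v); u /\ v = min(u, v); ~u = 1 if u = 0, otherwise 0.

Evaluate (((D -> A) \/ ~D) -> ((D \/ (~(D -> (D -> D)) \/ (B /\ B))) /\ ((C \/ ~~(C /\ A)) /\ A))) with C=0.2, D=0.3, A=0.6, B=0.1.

(D -> A): 0.3 ≤ 0.6, so result = 1
~D: Gödel ¬ of 0.3 = 0 (operand ≠ 0)
((D -> A) \/ ~D) = max(1, 0) = 1
(D -> D): 0.3 ≤ 0.3, so result = 1
(D -> (D -> D)): 0.3 ≤ 1, so result = 1
~(D -> (D -> D)): Gödel ¬ of 1 = 0 (operand ≠ 0)
(B /\ B) = min(0.1, 0.1) = 0.1
(~(D -> (D -> D)) \/ (B /\ B)) = max(0, 0.1) = 0.1
(D \/ (~(D -> (D -> D)) \/ (B /\ B))) = max(0.3, 0.1) = 0.3
(C /\ A) = min(0.2, 0.6) = 0.2
~(C /\ A): Gödel ¬ of 0.2 = 0 (operand ≠ 0)
~~(C /\ A): Gödel ¬ of 0 = 1 (operand is 0)
(C \/ ~~(C /\ A)) = max(0.2, 1) = 1
((C \/ ~~(C /\ A)) /\ A) = min(1, 0.6) = 0.6
((D \/ (~(D -> (D -> D)) \/ (B /\ B))) /\ ((C \/ ~~(C /\ A)) /\ A)) = min(0.3, 0.6) = 0.3
(((D -> A) \/ ~D) -> ((D \/ (~(D -> (D -> D)) \/ (B /\ B))) /\ ((C \/ ~~(C /\ A)) /\ A))): 1 > 0.3, so result = 0.3

0.30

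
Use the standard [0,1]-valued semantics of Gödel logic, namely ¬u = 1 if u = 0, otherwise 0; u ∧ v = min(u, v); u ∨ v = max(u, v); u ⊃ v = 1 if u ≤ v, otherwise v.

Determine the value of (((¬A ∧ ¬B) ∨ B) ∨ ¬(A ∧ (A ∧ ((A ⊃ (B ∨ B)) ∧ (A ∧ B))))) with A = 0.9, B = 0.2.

0.20

¬A: Gödel ¬ of 0.9 = 0 (operand ≠ 0)
¬B: Gödel ¬ of 0.2 = 0 (operand ≠ 0)
(¬A ∧ ¬B) = min(0, 0) = 0
((¬A ∧ ¬B) ∨ B) = max(0, 0.2) = 0.2
(B ∨ B) = max(0.2, 0.2) = 0.2
(A ⊃ (B ∨ B)): 0.9 > 0.2, so result = 0.2
(A ∧ B) = min(0.9, 0.2) = 0.2
((A ⊃ (B ∨ B)) ∧ (A ∧ B)) = min(0.2, 0.2) = 0.2
(A ∧ ((A ⊃ (B ∨ B)) ∧ (A ∧ B))) = min(0.9, 0.2) = 0.2
(A ∧ (A ∧ ((A ⊃ (B ∨ B)) ∧ (A ∧ B)))) = min(0.9, 0.2) = 0.2
¬(A ∧ (A ∧ ((A ⊃ (B ∨ B)) ∧ (A ∧ B)))): Gödel ¬ of 0.2 = 0 (operand ≠ 0)
(((¬A ∧ ¬B) ∨ B) ∨ ¬(A ∧ (A ∧ ((A ⊃ (B ∨ B)) ∧ (A ∧ B))))) = max(0.2, 0) = 0.2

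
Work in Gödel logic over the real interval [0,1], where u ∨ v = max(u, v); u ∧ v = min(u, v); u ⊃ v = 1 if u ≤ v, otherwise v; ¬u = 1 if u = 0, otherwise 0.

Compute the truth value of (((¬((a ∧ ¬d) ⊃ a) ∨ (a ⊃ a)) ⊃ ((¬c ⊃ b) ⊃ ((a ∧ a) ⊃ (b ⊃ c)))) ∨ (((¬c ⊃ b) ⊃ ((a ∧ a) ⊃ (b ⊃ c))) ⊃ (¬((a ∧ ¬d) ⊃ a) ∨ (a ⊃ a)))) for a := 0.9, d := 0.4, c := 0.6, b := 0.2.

1.00

¬d: Gödel ¬ of 0.4 = 0 (operand ≠ 0)
(a ∧ ¬d) = min(0.9, 0) = 0
((a ∧ ¬d) ⊃ a): 0 ≤ 0.9, so result = 1
¬((a ∧ ¬d) ⊃ a): Gödel ¬ of 1 = 0 (operand ≠ 0)
(a ⊃ a): 0.9 ≤ 0.9, so result = 1
(¬((a ∧ ¬d) ⊃ a) ∨ (a ⊃ a)) = max(0, 1) = 1
¬c: Gödel ¬ of 0.6 = 0 (operand ≠ 0)
(¬c ⊃ b): 0 ≤ 0.2, so result = 1
(a ∧ a) = min(0.9, 0.9) = 0.9
(b ⊃ c): 0.2 ≤ 0.6, so result = 1
((a ∧ a) ⊃ (b ⊃ c)): 0.9 ≤ 1, so result = 1
((¬c ⊃ b) ⊃ ((a ∧ a) ⊃ (b ⊃ c))): 1 ≤ 1, so result = 1
((¬((a ∧ ¬d) ⊃ a) ∨ (a ⊃ a)) ⊃ ((¬c ⊃ b) ⊃ ((a ∧ a) ⊃ (b ⊃ c)))): 1 ≤ 1, so result = 1
¬c: Gödel ¬ of 0.6 = 0 (operand ≠ 0)
(¬c ⊃ b): 0 ≤ 0.2, so result = 1
(a ∧ a) = min(0.9, 0.9) = 0.9
(b ⊃ c): 0.2 ≤ 0.6, so result = 1
((a ∧ a) ⊃ (b ⊃ c)): 0.9 ≤ 1, so result = 1
((¬c ⊃ b) ⊃ ((a ∧ a) ⊃ (b ⊃ c))): 1 ≤ 1, so result = 1
¬d: Gödel ¬ of 0.4 = 0 (operand ≠ 0)
(a ∧ ¬d) = min(0.9, 0) = 0
((a ∧ ¬d) ⊃ a): 0 ≤ 0.9, so result = 1
¬((a ∧ ¬d) ⊃ a): Gödel ¬ of 1 = 0 (operand ≠ 0)
(a ⊃ a): 0.9 ≤ 0.9, so result = 1
(¬((a ∧ ¬d) ⊃ a) ∨ (a ⊃ a)) = max(0, 1) = 1
(((¬c ⊃ b) ⊃ ((a ∧ a) ⊃ (b ⊃ c))) ⊃ (¬((a ∧ ¬d) ⊃ a) ∨ (a ⊃ a))): 1 ≤ 1, so result = 1
(((¬((a ∧ ¬d) ⊃ a) ∨ (a ⊃ a)) ⊃ ((¬c ⊃ b) ⊃ ((a ∧ a) ⊃ (b ⊃ c)))) ∨ (((¬c ⊃ b) ⊃ ((a ∧ a) ⊃ (b ⊃ c))) ⊃ (¬((a ∧ ¬d) ⊃ a) ∨ (a ⊃ a)))) = max(1, 1) = 1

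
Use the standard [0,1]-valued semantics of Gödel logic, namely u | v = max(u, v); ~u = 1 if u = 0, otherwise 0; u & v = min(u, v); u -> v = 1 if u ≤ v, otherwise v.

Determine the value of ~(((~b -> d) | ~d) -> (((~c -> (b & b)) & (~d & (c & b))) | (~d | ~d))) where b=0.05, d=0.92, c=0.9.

~b: Gödel ¬ of 0.05 = 0 (operand ≠ 0)
(~b -> d): 0 ≤ 0.92, so result = 1
~d: Gödel ¬ of 0.92 = 0 (operand ≠ 0)
((~b -> d) | ~d) = max(1, 0) = 1
~c: Gödel ¬ of 0.9 = 0 (operand ≠ 0)
(b & b) = min(0.05, 0.05) = 0.05
(~c -> (b & b)): 0 ≤ 0.05, so result = 1
~d: Gödel ¬ of 0.92 = 0 (operand ≠ 0)
(c & b) = min(0.9, 0.05) = 0.05
(~d & (c & b)) = min(0, 0.05) = 0
((~c -> (b & b)) & (~d & (c & b))) = min(1, 0) = 0
~d: Gödel ¬ of 0.92 = 0 (operand ≠ 0)
~d: Gödel ¬ of 0.92 = 0 (operand ≠ 0)
(~d | ~d) = max(0, 0) = 0
(((~c -> (b & b)) & (~d & (c & b))) | (~d | ~d)) = max(0, 0) = 0
(((~b -> d) | ~d) -> (((~c -> (b & b)) & (~d & (c & b))) | (~d | ~d))): 1 > 0, so result = 0
~(((~b -> d) | ~d) -> (((~c -> (b & b)) & (~d & (c & b))) | (~d | ~d))): Gödel ¬ of 0 = 1 (operand is 0)

1.00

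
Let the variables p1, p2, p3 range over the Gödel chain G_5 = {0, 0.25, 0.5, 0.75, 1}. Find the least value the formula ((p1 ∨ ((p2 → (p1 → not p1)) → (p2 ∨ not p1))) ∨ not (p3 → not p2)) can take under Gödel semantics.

0.25

The minimum is attained at p1 = 0.25, p2 = 0, p3 = 0:
  not p1: Gödel ¬ of 0.25 = 0 (operand ≠ 0)
  (p1 → not p1): 0.25 > 0, so result = 0
  (p2 → (p1 → not p1)): 0 ≤ 0, so result = 1
  not p1: Gödel ¬ of 0.25 = 0 (operand ≠ 0)
  (p2 ∨ not p1) = max(0, 0) = 0
  ((p2 → (p1 → not p1)) → (p2 ∨ not p1)): 1 > 0, so result = 0
  (p1 ∨ ((p2 → (p1 → not p1)) → (p2 ∨ not p1))) = max(0.25, 0) = 0.25
  not p2: Gödel ¬ of 0 = 1 (operand is 0)
  (p3 → not p2): 0 ≤ 1, so result = 1
  not (p3 → not p2): Gödel ¬ of 1 = 0 (operand ≠ 0)
  ((p1 ∨ ((p2 → (p1 → not p1)) → (p2 ∨ not p1))) ∨ not (p3 → not p2)) = max(0.25, 0) = 0.25
Checking all 125 assignments confirms none give a value below 0.25.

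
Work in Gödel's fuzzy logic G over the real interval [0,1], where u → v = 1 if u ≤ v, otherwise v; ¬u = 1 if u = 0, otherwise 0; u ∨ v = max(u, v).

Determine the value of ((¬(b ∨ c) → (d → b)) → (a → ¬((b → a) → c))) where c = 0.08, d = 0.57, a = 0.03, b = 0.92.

(b ∨ c) = max(0.92, 0.08) = 0.92
¬(b ∨ c): Gödel ¬ of 0.92 = 0 (operand ≠ 0)
(d → b): 0.57 ≤ 0.92, so result = 1
(¬(b ∨ c) → (d → b)): 0 ≤ 1, so result = 1
(b → a): 0.92 > 0.03, so result = 0.03
((b → a) → c): 0.03 ≤ 0.08, so result = 1
¬((b → a) → c): Gödel ¬ of 1 = 0 (operand ≠ 0)
(a → ¬((b → a) → c)): 0.03 > 0, so result = 0
((¬(b ∨ c) → (d → b)) → (a → ¬((b → a) → c))): 1 > 0, so result = 0

0.00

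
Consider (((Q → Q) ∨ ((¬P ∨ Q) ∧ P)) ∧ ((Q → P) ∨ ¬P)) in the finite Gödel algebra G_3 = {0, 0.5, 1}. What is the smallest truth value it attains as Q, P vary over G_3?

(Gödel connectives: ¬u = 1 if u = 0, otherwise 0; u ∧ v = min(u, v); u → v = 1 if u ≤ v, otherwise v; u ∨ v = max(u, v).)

0.50

The minimum is attained at Q = 1, P = 0.5:
  (Q → Q): 1 ≤ 1, so result = 1
  ¬P: Gödel ¬ of 0.5 = 0 (operand ≠ 0)
  (¬P ∨ Q) = max(0, 1) = 1
  ((¬P ∨ Q) ∧ P) = min(1, 0.5) = 0.5
  ((Q → Q) ∨ ((¬P ∨ Q) ∧ P)) = max(1, 0.5) = 1
  (Q → P): 1 > 0.5, so result = 0.5
  ¬P: Gödel ¬ of 0.5 = 0 (operand ≠ 0)
  ((Q → P) ∨ ¬P) = max(0.5, 0) = 0.5
  (((Q → Q) ∨ ((¬P ∨ Q) ∧ P)) ∧ ((Q → P) ∨ ¬P)) = min(1, 0.5) = 0.5
Checking all 9 assignments confirms none give a value below 0.50.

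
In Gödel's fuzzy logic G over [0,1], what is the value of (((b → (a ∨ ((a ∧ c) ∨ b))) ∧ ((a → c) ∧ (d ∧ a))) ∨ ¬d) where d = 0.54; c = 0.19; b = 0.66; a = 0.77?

0.19

(a ∧ c) = min(0.77, 0.19) = 0.19
((a ∧ c) ∨ b) = max(0.19, 0.66) = 0.66
(a ∨ ((a ∧ c) ∨ b)) = max(0.77, 0.66) = 0.77
(b → (a ∨ ((a ∧ c) ∨ b))): 0.66 ≤ 0.77, so result = 1
(a → c): 0.77 > 0.19, so result = 0.19
(d ∧ a) = min(0.54, 0.77) = 0.54
((a → c) ∧ (d ∧ a)) = min(0.19, 0.54) = 0.19
((b → (a ∨ ((a ∧ c) ∨ b))) ∧ ((a → c) ∧ (d ∧ a))) = min(1, 0.19) = 0.19
¬d: Gödel ¬ of 0.54 = 0 (operand ≠ 0)
(((b → (a ∨ ((a ∧ c) ∨ b))) ∧ ((a → c) ∧ (d ∧ a))) ∨ ¬d) = max(0.19, 0) = 0.19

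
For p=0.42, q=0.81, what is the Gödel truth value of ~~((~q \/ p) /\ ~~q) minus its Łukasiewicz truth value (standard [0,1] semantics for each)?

0.58

Gödel evaluation:
  ~q: Gödel ¬ of 0.81 = 0 (operand ≠ 0)
  (~q \/ p) = max(0, 0.42) = 0.42
  ~q: Gödel ¬ of 0.81 = 0 (operand ≠ 0)
  ~~q: Gödel ¬ of 0 = 1 (operand is 0)
  ((~q \/ p) /\ ~~q) = min(0.42, 1) = 0.42
  ~((~q \/ p) /\ ~~q): Gödel ¬ of 0.42 = 0 (operand ≠ 0)
  ~~((~q \/ p) /\ ~~q): Gödel ¬ of 0 = 1 (operand is 0)
  Gödel value = 1
Łukasiewicz evaluation:
  ~q: Łukasiewicz ¬ gives 1 − 0.81 = 0.19
  (~q \/ p) = max(0.19, 0.42) = 0.42
  ~q: Łukasiewicz ¬ gives 1 − 0.81 = 0.19
  ~~q: Łukasiewicz ¬ gives 1 − 0.19 = 0.81
  ((~q \/ p) /\ ~~q) = min(0.42, 0.81) = 0.42
  ~((~q \/ p) /\ ~~q): Łukasiewicz ¬ gives 1 − 0.42 = 0.58
  ~~((~q \/ p) /\ ~~q): Łukasiewicz ¬ gives 1 − 0.58 = 0.42
  Łukasiewicz value = 0.42
Difference: 1 − 0.42 = 0.58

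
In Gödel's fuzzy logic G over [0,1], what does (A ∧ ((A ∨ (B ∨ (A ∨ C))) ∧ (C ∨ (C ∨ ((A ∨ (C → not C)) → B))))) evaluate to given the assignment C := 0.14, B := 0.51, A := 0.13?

0.13

(A ∨ C) = max(0.13, 0.14) = 0.14
(B ∨ (A ∨ C)) = max(0.51, 0.14) = 0.51
(A ∨ (B ∨ (A ∨ C))) = max(0.13, 0.51) = 0.51
not C: Gödel ¬ of 0.14 = 0 (operand ≠ 0)
(C → not C): 0.14 > 0, so result = 0
(A ∨ (C → not C)) = max(0.13, 0) = 0.13
((A ∨ (C → not C)) → B): 0.13 ≤ 0.51, so result = 1
(C ∨ ((A ∨ (C → not C)) → B)) = max(0.14, 1) = 1
(C ∨ (C ∨ ((A ∨ (C → not C)) → B))) = max(0.14, 1) = 1
((A ∨ (B ∨ (A ∨ C))) ∧ (C ∨ (C ∨ ((A ∨ (C → not C)) → B)))) = min(0.51, 1) = 0.51
(A ∧ ((A ∨ (B ∨ (A ∨ C))) ∧ (C ∨ (C ∨ ((A ∨ (C → not C)) → B))))) = min(0.13, 0.51) = 0.13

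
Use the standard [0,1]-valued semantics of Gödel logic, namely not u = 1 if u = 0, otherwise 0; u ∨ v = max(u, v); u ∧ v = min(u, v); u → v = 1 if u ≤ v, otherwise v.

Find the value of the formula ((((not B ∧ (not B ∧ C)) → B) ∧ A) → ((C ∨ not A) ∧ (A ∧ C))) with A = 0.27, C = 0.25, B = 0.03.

0.25

not B: Gödel ¬ of 0.03 = 0 (operand ≠ 0)
not B: Gödel ¬ of 0.03 = 0 (operand ≠ 0)
(not B ∧ C) = min(0, 0.25) = 0
(not B ∧ (not B ∧ C)) = min(0, 0) = 0
((not B ∧ (not B ∧ C)) → B): 0 ≤ 0.03, so result = 1
(((not B ∧ (not B ∧ C)) → B) ∧ A) = min(1, 0.27) = 0.27
not A: Gödel ¬ of 0.27 = 0 (operand ≠ 0)
(C ∨ not A) = max(0.25, 0) = 0.25
(A ∧ C) = min(0.27, 0.25) = 0.25
((C ∨ not A) ∧ (A ∧ C)) = min(0.25, 0.25) = 0.25
((((not B ∧ (not B ∧ C)) → B) ∧ A) → ((C ∨ not A) ∧ (A ∧ C))): 0.27 > 0.25, so result = 0.25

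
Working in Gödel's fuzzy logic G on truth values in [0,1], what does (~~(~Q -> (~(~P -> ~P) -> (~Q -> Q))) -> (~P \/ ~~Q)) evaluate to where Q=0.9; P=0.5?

1.00

~Q: Gödel ¬ of 0.9 = 0 (operand ≠ 0)
~P: Gödel ¬ of 0.5 = 0 (operand ≠ 0)
~P: Gödel ¬ of 0.5 = 0 (operand ≠ 0)
(~P -> ~P): 0 ≤ 0, so result = 1
~(~P -> ~P): Gödel ¬ of 1 = 0 (operand ≠ 0)
~Q: Gödel ¬ of 0.9 = 0 (operand ≠ 0)
(~Q -> Q): 0 ≤ 0.9, so result = 1
(~(~P -> ~P) -> (~Q -> Q)): 0 ≤ 1, so result = 1
(~Q -> (~(~P -> ~P) -> (~Q -> Q))): 0 ≤ 1, so result = 1
~(~Q -> (~(~P -> ~P) -> (~Q -> Q))): Gödel ¬ of 1 = 0 (operand ≠ 0)
~~(~Q -> (~(~P -> ~P) -> (~Q -> Q))): Gödel ¬ of 0 = 1 (operand is 0)
~P: Gödel ¬ of 0.5 = 0 (operand ≠ 0)
~Q: Gödel ¬ of 0.9 = 0 (operand ≠ 0)
~~Q: Gödel ¬ of 0 = 1 (operand is 0)
(~P \/ ~~Q) = max(0, 1) = 1
(~~(~Q -> (~(~P -> ~P) -> (~Q -> Q))) -> (~P \/ ~~Q)): 1 ≤ 1, so result = 1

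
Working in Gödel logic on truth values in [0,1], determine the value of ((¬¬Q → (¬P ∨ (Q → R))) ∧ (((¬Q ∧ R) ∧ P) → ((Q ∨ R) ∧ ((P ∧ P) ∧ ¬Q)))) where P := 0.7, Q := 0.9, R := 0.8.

¬Q: Gödel ¬ of 0.9 = 0 (operand ≠ 0)
¬¬Q: Gödel ¬ of 0 = 1 (operand is 0)
¬P: Gödel ¬ of 0.7 = 0 (operand ≠ 0)
(Q → R): 0.9 > 0.8, so result = 0.8
(¬P ∨ (Q → R)) = max(0, 0.8) = 0.8
(¬¬Q → (¬P ∨ (Q → R))): 1 > 0.8, so result = 0.8
¬Q: Gödel ¬ of 0.9 = 0 (operand ≠ 0)
(¬Q ∧ R) = min(0, 0.8) = 0
((¬Q ∧ R) ∧ P) = min(0, 0.7) = 0
(Q ∨ R) = max(0.9, 0.8) = 0.9
(P ∧ P) = min(0.7, 0.7) = 0.7
¬Q: Gödel ¬ of 0.9 = 0 (operand ≠ 0)
((P ∧ P) ∧ ¬Q) = min(0.7, 0) = 0
((Q ∨ R) ∧ ((P ∧ P) ∧ ¬Q)) = min(0.9, 0) = 0
(((¬Q ∧ R) ∧ P) → ((Q ∨ R) ∧ ((P ∧ P) ∧ ¬Q))): 0 ≤ 0, so result = 1
((¬¬Q → (¬P ∨ (Q → R))) ∧ (((¬Q ∧ R) ∧ P) → ((Q ∨ R) ∧ ((P ∧ P) ∧ ¬Q)))) = min(0.8, 1) = 0.8

0.80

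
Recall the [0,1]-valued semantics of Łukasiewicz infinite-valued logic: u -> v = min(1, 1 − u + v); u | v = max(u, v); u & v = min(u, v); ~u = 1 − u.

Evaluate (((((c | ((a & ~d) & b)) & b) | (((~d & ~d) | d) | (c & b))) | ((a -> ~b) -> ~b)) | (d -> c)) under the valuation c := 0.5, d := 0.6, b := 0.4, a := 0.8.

0.90

~d: Łukasiewicz ¬ gives 1 − 0.6 = 0.4
(a & ~d) = min(0.8, 0.4) = 0.4
((a & ~d) & b) = min(0.4, 0.4) = 0.4
(c | ((a & ~d) & b)) = max(0.5, 0.4) = 0.5
((c | ((a & ~d) & b)) & b) = min(0.5, 0.4) = 0.4
~d: Łukasiewicz ¬ gives 1 − 0.6 = 0.4
~d: Łukasiewicz ¬ gives 1 − 0.6 = 0.4
(~d & ~d) = min(0.4, 0.4) = 0.4
((~d & ~d) | d) = max(0.4, 0.6) = 0.6
(c & b) = min(0.5, 0.4) = 0.4
(((~d & ~d) | d) | (c & b)) = max(0.6, 0.4) = 0.6
(((c | ((a & ~d) & b)) & b) | (((~d & ~d) | d) | (c & b))) = max(0.4, 0.6) = 0.6
~b: Łukasiewicz ¬ gives 1 − 0.4 = 0.6
(a -> ~b): min(1, 1 − 0.8 + 0.6) = 0.8
~b: Łukasiewicz ¬ gives 1 − 0.4 = 0.6
((a -> ~b) -> ~b): min(1, 1 − 0.8 + 0.6) = 0.8
((((c | ((a & ~d) & b)) & b) | (((~d & ~d) | d) | (c & b))) | ((a -> ~b) -> ~b)) = max(0.6, 0.8) = 0.8
(d -> c): min(1, 1 − 0.6 + 0.5) = 0.9
(((((c | ((a & ~d) & b)) & b) | (((~d & ~d) | d) | (c & b))) | ((a -> ~b) -> ~b)) | (d -> c)) = max(0.8, 0.9) = 0.9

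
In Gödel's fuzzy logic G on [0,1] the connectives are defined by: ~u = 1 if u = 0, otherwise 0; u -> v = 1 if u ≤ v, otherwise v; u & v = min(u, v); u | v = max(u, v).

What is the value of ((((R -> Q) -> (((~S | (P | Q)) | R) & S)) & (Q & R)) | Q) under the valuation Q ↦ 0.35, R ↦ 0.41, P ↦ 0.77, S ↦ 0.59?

0.35

(R -> Q): 0.41 > 0.35, so result = 0.35
~S: Gödel ¬ of 0.59 = 0 (operand ≠ 0)
(P | Q) = max(0.77, 0.35) = 0.77
(~S | (P | Q)) = max(0, 0.77) = 0.77
((~S | (P | Q)) | R) = max(0.77, 0.41) = 0.77
(((~S | (P | Q)) | R) & S) = min(0.77, 0.59) = 0.59
((R -> Q) -> (((~S | (P | Q)) | R) & S)): 0.35 ≤ 0.59, so result = 1
(Q & R) = min(0.35, 0.41) = 0.35
(((R -> Q) -> (((~S | (P | Q)) | R) & S)) & (Q & R)) = min(1, 0.35) = 0.35
((((R -> Q) -> (((~S | (P | Q)) | R) & S)) & (Q & R)) | Q) = max(0.35, 0.35) = 0.35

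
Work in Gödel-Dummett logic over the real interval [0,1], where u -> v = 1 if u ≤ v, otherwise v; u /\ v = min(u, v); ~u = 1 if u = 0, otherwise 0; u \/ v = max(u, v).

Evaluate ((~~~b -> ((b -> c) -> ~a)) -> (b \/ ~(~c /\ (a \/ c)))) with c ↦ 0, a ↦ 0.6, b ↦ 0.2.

0.20

~b: Gödel ¬ of 0.2 = 0 (operand ≠ 0)
~~b: Gödel ¬ of 0 = 1 (operand is 0)
~~~b: Gödel ¬ of 1 = 0 (operand ≠ 0)
(b -> c): 0.2 > 0, so result = 0
~a: Gödel ¬ of 0.6 = 0 (operand ≠ 0)
((b -> c) -> ~a): 0 ≤ 0, so result = 1
(~~~b -> ((b -> c) -> ~a)): 0 ≤ 1, so result = 1
~c: Gödel ¬ of 0 = 1 (operand is 0)
(a \/ c) = max(0.6, 0) = 0.6
(~c /\ (a \/ c)) = min(1, 0.6) = 0.6
~(~c /\ (a \/ c)): Gödel ¬ of 0.6 = 0 (operand ≠ 0)
(b \/ ~(~c /\ (a \/ c))) = max(0.2, 0) = 0.2
((~~~b -> ((b -> c) -> ~a)) -> (b \/ ~(~c /\ (a \/ c)))): 1 > 0.2, so result = 0.2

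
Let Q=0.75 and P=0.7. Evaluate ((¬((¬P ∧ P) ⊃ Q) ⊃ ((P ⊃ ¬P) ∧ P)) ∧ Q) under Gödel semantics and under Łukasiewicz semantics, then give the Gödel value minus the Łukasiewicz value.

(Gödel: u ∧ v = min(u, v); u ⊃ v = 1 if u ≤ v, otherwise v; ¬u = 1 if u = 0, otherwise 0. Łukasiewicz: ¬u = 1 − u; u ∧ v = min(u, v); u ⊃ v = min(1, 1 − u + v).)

0.00

Gödel evaluation:
  ¬P: Gödel ¬ of 0.7 = 0 (operand ≠ 0)
  (¬P ∧ P) = min(0, 0.7) = 0
  ((¬P ∧ P) ⊃ Q): 0 ≤ 0.75, so result = 1
  ¬((¬P ∧ P) ⊃ Q): Gödel ¬ of 1 = 0 (operand ≠ 0)
  ¬P: Gödel ¬ of 0.7 = 0 (operand ≠ 0)
  (P ⊃ ¬P): 0.7 > 0, so result = 0
  ((P ⊃ ¬P) ∧ P) = min(0, 0.7) = 0
  (¬((¬P ∧ P) ⊃ Q) ⊃ ((P ⊃ ¬P) ∧ P)): 0 ≤ 0, so result = 1
  ((¬((¬P ∧ P) ⊃ Q) ⊃ ((P ⊃ ¬P) ∧ P)) ∧ Q) = min(1, 0.75) = 0.75
  Gödel value = 0.75
Łukasiewicz evaluation:
  ¬P: Łukasiewicz ¬ gives 1 − 0.7 = 0.3
  (¬P ∧ P) = min(0.3, 0.7) = 0.3
  ((¬P ∧ P) ⊃ Q): min(1, 1 − 0.3 + 0.75) = 1
  ¬((¬P ∧ P) ⊃ Q): Łukasiewicz ¬ gives 1 − 1 = 0
  ¬P: Łukasiewicz ¬ gives 1 − 0.7 = 0.3
  (P ⊃ ¬P): min(1, 1 − 0.7 + 0.3) = 0.6
  ((P ⊃ ¬P) ∧ P) = min(0.6, 0.7) = 0.6
  (¬((¬P ∧ P) ⊃ Q) ⊃ ((P ⊃ ¬P) ∧ P)): min(1, 1 − 0 + 0.6) = 1
  ((¬((¬P ∧ P) ⊃ Q) ⊃ ((P ⊃ ¬P) ∧ P)) ∧ Q) = min(1, 0.75) = 0.75
  Łukasiewicz value = 0.75
Difference: 0.75 − 0.75 = 0.00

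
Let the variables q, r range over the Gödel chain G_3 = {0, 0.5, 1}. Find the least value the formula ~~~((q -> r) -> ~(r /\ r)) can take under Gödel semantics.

0.00

The minimum is attained at q = 0, r = 0:
  (q -> r): 0 ≤ 0, so result = 1
  (r /\ r) = min(0, 0) = 0
  ~(r /\ r): Gödel ¬ of 0 = 1 (operand is 0)
  ((q -> r) -> ~(r /\ r)): 1 ≤ 1, so result = 1
  ~((q -> r) -> ~(r /\ r)): Gödel ¬ of 1 = 0 (operand ≠ 0)
  ~~((q -> r) -> ~(r /\ r)): Gödel ¬ of 0 = 1 (operand is 0)
  ~~~((q -> r) -> ~(r /\ r)): Gödel ¬ of 1 = 0 (operand ≠ 0)
Checking all 9 assignments confirms none give a value below 0.00.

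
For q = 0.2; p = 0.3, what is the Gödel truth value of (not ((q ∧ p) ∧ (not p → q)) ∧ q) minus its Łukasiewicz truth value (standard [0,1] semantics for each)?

Gödel evaluation:
  (q ∧ p) = min(0.2, 0.3) = 0.2
  not p: Gödel ¬ of 0.3 = 0 (operand ≠ 0)
  (not p → q): 0 ≤ 0.2, so result = 1
  ((q ∧ p) ∧ (not p → q)) = min(0.2, 1) = 0.2
  not ((q ∧ p) ∧ (not p → q)): Gödel ¬ of 0.2 = 0 (operand ≠ 0)
  (not ((q ∧ p) ∧ (not p → q)) ∧ q) = min(0, 0.2) = 0
  Gödel value = 0
Łukasiewicz evaluation:
  (q ∧ p) = min(0.2, 0.3) = 0.2
  not p: Łukasiewicz ¬ gives 1 − 0.3 = 0.7
  (not p → q): min(1, 1 − 0.7 + 0.2) = 0.5
  ((q ∧ p) ∧ (not p → q)) = min(0.2, 0.5) = 0.2
  not ((q ∧ p) ∧ (not p → q)): Łukasiewicz ¬ gives 1 − 0.2 = 0.8
  (not ((q ∧ p) ∧ (not p → q)) ∧ q) = min(0.8, 0.2) = 0.2
  Łukasiewicz value = 0.2
Difference: 0 − 0.2 = -0.20

-0.20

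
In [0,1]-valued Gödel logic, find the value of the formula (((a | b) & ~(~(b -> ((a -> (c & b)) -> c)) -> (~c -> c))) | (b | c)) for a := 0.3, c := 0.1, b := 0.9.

0.90

(a | b) = max(0.3, 0.9) = 0.9
(c & b) = min(0.1, 0.9) = 0.1
(a -> (c & b)): 0.3 > 0.1, so result = 0.1
((a -> (c & b)) -> c): 0.1 ≤ 0.1, so result = 1
(b -> ((a -> (c & b)) -> c)): 0.9 ≤ 1, so result = 1
~(b -> ((a -> (c & b)) -> c)): Gödel ¬ of 1 = 0 (operand ≠ 0)
~c: Gödel ¬ of 0.1 = 0 (operand ≠ 0)
(~c -> c): 0 ≤ 0.1, so result = 1
(~(b -> ((a -> (c & b)) -> c)) -> (~c -> c)): 0 ≤ 1, so result = 1
~(~(b -> ((a -> (c & b)) -> c)) -> (~c -> c)): Gödel ¬ of 1 = 0 (operand ≠ 0)
((a | b) & ~(~(b -> ((a -> (c & b)) -> c)) -> (~c -> c))) = min(0.9, 0) = 0
(b | c) = max(0.9, 0.1) = 0.9
(((a | b) & ~(~(b -> ((a -> (c & b)) -> c)) -> (~c -> c))) | (b | c)) = max(0, 0.9) = 0.9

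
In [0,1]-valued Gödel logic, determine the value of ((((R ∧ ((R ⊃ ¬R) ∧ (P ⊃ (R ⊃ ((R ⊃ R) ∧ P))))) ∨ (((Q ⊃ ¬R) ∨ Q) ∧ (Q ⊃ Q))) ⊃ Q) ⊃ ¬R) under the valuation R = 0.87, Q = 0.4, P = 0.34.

¬R: Gödel ¬ of 0.87 = 0 (operand ≠ 0)
(R ⊃ ¬R): 0.87 > 0, so result = 0
(R ⊃ R): 0.87 ≤ 0.87, so result = 1
((R ⊃ R) ∧ P) = min(1, 0.34) = 0.34
(R ⊃ ((R ⊃ R) ∧ P)): 0.87 > 0.34, so result = 0.34
(P ⊃ (R ⊃ ((R ⊃ R) ∧ P))): 0.34 ≤ 0.34, so result = 1
((R ⊃ ¬R) ∧ (P ⊃ (R ⊃ ((R ⊃ R) ∧ P)))) = min(0, 1) = 0
(R ∧ ((R ⊃ ¬R) ∧ (P ⊃ (R ⊃ ((R ⊃ R) ∧ P))))) = min(0.87, 0) = 0
¬R: Gödel ¬ of 0.87 = 0 (operand ≠ 0)
(Q ⊃ ¬R): 0.4 > 0, so result = 0
((Q ⊃ ¬R) ∨ Q) = max(0, 0.4) = 0.4
(Q ⊃ Q): 0.4 ≤ 0.4, so result = 1
(((Q ⊃ ¬R) ∨ Q) ∧ (Q ⊃ Q)) = min(0.4, 1) = 0.4
((R ∧ ((R ⊃ ¬R) ∧ (P ⊃ (R ⊃ ((R ⊃ R) ∧ P))))) ∨ (((Q ⊃ ¬R) ∨ Q) ∧ (Q ⊃ Q))) = max(0, 0.4) = 0.4
(((R ∧ ((R ⊃ ¬R) ∧ (P ⊃ (R ⊃ ((R ⊃ R) ∧ P))))) ∨ (((Q ⊃ ¬R) ∨ Q) ∧ (Q ⊃ Q))) ⊃ Q): 0.4 ≤ 0.4, so result = 1
¬R: Gödel ¬ of 0.87 = 0 (operand ≠ 0)
((((R ∧ ((R ⊃ ¬R) ∧ (P ⊃ (R ⊃ ((R ⊃ R) ∧ P))))) ∨ (((Q ⊃ ¬R) ∨ Q) ∧ (Q ⊃ Q))) ⊃ Q) ⊃ ¬R): 1 > 0, so result = 0

0.00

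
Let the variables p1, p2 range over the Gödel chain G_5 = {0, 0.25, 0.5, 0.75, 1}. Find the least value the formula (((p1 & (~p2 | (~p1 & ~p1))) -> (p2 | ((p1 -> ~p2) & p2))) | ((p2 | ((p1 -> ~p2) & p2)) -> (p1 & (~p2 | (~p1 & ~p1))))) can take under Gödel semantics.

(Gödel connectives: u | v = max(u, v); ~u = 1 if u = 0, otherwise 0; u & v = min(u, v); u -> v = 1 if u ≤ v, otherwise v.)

Every assignment gives 1. For instance at p1 = 0, p2 = 0:
  ~p2: Gödel ¬ of 0 = 1 (operand is 0)
  ~p1: Gödel ¬ of 0 = 1 (operand is 0)
  ~p1: Gödel ¬ of 0 = 1 (operand is 0)
  (~p1 & ~p1) = min(1, 1) = 1
  (~p2 | (~p1 & ~p1)) = max(1, 1) = 1
  (p1 & (~p2 | (~p1 & ~p1))) = min(0, 1) = 0
  ~p2: Gödel ¬ of 0 = 1 (operand is 0)
  (p1 -> ~p2): 0 ≤ 1, so result = 1
  ((p1 -> ~p2) & p2) = min(1, 0) = 0
  (p2 | ((p1 -> ~p2) & p2)) = max(0, 0) = 0
  ((p1 & (~p2 | (~p1 & ~p1))) -> (p2 | ((p1 -> ~p2) & p2))): 0 ≤ 0, so result = 1
  ~p2: Gödel ¬ of 0 = 1 (operand is 0)
  (p1 -> ~p2): 0 ≤ 1, so result = 1
  ((p1 -> ~p2) & p2) = min(1, 0) = 0
  (p2 | ((p1 -> ~p2) & p2)) = max(0, 0) = 0
  ~p2: Gödel ¬ of 0 = 1 (operand is 0)
  ~p1: Gödel ¬ of 0 = 1 (operand is 0)
  ~p1: Gödel ¬ of 0 = 1 (operand is 0)
  (~p1 & ~p1) = min(1, 1) = 1
  (~p2 | (~p1 & ~p1)) = max(1, 1) = 1
  (p1 & (~p2 | (~p1 & ~p1))) = min(0, 1) = 0
  ((p2 | ((p1 -> ~p2) & p2)) -> (p1 & (~p2 | (~p1 & ~p1)))): 0 ≤ 0, so result = 1
  (((p1 & (~p2 | (~p1 & ~p1))) -> (p2 | ((p1 -> ~p2) & p2))) | ((p2 | ((p1 -> ~p2) & p2)) -> (p1 & (~p2 | (~p1 & ~p1))))) = max(1, 1) = 1
All 25 assignments give value 1 — the formula is a G_5-tautology.

1.00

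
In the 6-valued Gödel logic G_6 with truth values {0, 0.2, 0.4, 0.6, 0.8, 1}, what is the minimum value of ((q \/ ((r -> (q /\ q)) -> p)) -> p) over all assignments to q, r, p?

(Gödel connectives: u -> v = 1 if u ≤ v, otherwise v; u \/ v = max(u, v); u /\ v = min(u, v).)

The minimum is attained at q = 0, r = 0.2, p = 0:
  (q /\ q) = min(0, 0) = 0
  (r -> (q /\ q)): 0.2 > 0, so result = 0
  ((r -> (q /\ q)) -> p): 0 ≤ 0, so result = 1
  (q \/ ((r -> (q /\ q)) -> p)) = max(0, 1) = 1
  ((q \/ ((r -> (q /\ q)) -> p)) -> p): 1 > 0, so result = 0
Checking all 216 assignments confirms none give a value below 0.00.

0.00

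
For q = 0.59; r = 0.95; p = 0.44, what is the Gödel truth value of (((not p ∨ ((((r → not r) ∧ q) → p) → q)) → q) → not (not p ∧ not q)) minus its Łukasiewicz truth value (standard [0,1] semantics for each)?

Gödel evaluation:
  not p: Gödel ¬ of 0.44 = 0 (operand ≠ 0)
  not r: Gödel ¬ of 0.95 = 0 (operand ≠ 0)
  (r → not r): 0.95 > 0, so result = 0
  ((r → not r) ∧ q) = min(0, 0.59) = 0
  (((r → not r) ∧ q) → p): 0 ≤ 0.44, so result = 1
  ((((r → not r) ∧ q) → p) → q): 1 > 0.59, so result = 0.59
  (not p ∨ ((((r → not r) ∧ q) → p) → q)) = max(0, 0.59) = 0.59
  ((not p ∨ ((((r → not r) ∧ q) → p) → q)) → q): 0.59 ≤ 0.59, so result = 1
  not p: Gödel ¬ of 0.44 = 0 (operand ≠ 0)
  not q: Gödel ¬ of 0.59 = 0 (operand ≠ 0)
  (not p ∧ not q) = min(0, 0) = 0
  not (not p ∧ not q): Gödel ¬ of 0 = 1 (operand is 0)
  (((not p ∨ ((((r → not r) ∧ q) → p) → q)) → q) → not (not p ∧ not q)): 1 ≤ 1, so result = 1
  Gödel value = 1
Łukasiewicz evaluation:
  not p: Łukasiewicz ¬ gives 1 − 0.44 = 0.56
  not r: Łukasiewicz ¬ gives 1 − 0.95 = 0.05
  (r → not r): min(1, 1 − 0.95 + 0.05) = 0.1
  ((r → not r) ∧ q) = min(0.1, 0.59) = 0.1
  (((r → not r) ∧ q) → p): min(1, 1 − 0.1 + 0.44) = 1
  ((((r → not r) ∧ q) → p) → q): min(1, 1 − 1 + 0.59) = 0.59
  (not p ∨ ((((r → not r) ∧ q) → p) → q)) = max(0.56, 0.59) = 0.59
  ((not p ∨ ((((r → not r) ∧ q) → p) → q)) → q): min(1, 1 − 0.59 + 0.59) = 1
  not p: Łukasiewicz ¬ gives 1 − 0.44 = 0.56
  not q: Łukasiewicz ¬ gives 1 − 0.59 = 0.41
  (not p ∧ not q) = min(0.56, 0.41) = 0.41
  not (not p ∧ not q): Łukasiewicz ¬ gives 1 − 0.41 = 0.59
  (((not p ∨ ((((r → not r) ∧ q) → p) → q)) → q) → not (not p ∧ not q)): min(1, 1 − 1 + 0.59) = 0.59
  Łukasiewicz value = 0.59
Difference: 1 − 0.59 = 0.41

0.41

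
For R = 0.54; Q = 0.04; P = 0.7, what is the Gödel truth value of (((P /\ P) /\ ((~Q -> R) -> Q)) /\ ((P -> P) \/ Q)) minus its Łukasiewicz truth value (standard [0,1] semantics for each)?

-0.42

Gödel evaluation:
  (P /\ P) = min(0.7, 0.7) = 0.7
  ~Q: Gödel ¬ of 0.04 = 0 (operand ≠ 0)
  (~Q -> R): 0 ≤ 0.54, so result = 1
  ((~Q -> R) -> Q): 1 > 0.04, so result = 0.04
  ((P /\ P) /\ ((~Q -> R) -> Q)) = min(0.7, 0.04) = 0.04
  (P -> P): 0.7 ≤ 0.7, so result = 1
  ((P -> P) \/ Q) = max(1, 0.04) = 1
  (((P /\ P) /\ ((~Q -> R) -> Q)) /\ ((P -> P) \/ Q)) = min(0.04, 1) = 0.04
  Gödel value = 0.04
Łukasiewicz evaluation:
  (P /\ P) = min(0.7, 0.7) = 0.7
  ~Q: Łukasiewicz ¬ gives 1 − 0.04 = 0.96
  (~Q -> R): min(1, 1 − 0.96 + 0.54) = 0.58
  ((~Q -> R) -> Q): min(1, 1 − 0.58 + 0.04) = 0.46
  ((P /\ P) /\ ((~Q -> R) -> Q)) = min(0.7, 0.46) = 0.46
  (P -> P): min(1, 1 − 0.7 + 0.7) = 1
  ((P -> P) \/ Q) = max(1, 0.04) = 1
  (((P /\ P) /\ ((~Q -> R) -> Q)) /\ ((P -> P) \/ Q)) = min(0.46, 1) = 0.46
  Łukasiewicz value = 0.46
Difference: 0.04 − 0.46 = -0.42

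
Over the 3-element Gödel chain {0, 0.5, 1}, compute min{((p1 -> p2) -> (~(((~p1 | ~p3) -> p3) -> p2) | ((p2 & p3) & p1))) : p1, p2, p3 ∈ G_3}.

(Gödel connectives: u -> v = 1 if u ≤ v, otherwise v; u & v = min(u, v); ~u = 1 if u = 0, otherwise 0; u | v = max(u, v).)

The minimum is attained at p1 = 0, p2 = 0, p3 = 0:
  (p1 -> p2): 0 ≤ 0, so result = 1
  ~p1: Gödel ¬ of 0 = 1 (operand is 0)
  ~p3: Gödel ¬ of 0 = 1 (operand is 0)
  (~p1 | ~p3) = max(1, 1) = 1
  ((~p1 | ~p3) -> p3): 1 > 0, so result = 0
  (((~p1 | ~p3) -> p3) -> p2): 0 ≤ 0, so result = 1
  ~(((~p1 | ~p3) -> p3) -> p2): Gödel ¬ of 1 = 0 (operand ≠ 0)
  (p2 & p3) = min(0, 0) = 0
  ((p2 & p3) & p1) = min(0, 0) = 0
  (~(((~p1 | ~p3) -> p3) -> p2) | ((p2 & p3) & p1)) = max(0, 0) = 0
  ((p1 -> p2) -> (~(((~p1 | ~p3) -> p3) -> p2) | ((p2 & p3) & p1))): 1 > 0, so result = 0
Checking all 27 assignments confirms none give a value below 0.00.

0.00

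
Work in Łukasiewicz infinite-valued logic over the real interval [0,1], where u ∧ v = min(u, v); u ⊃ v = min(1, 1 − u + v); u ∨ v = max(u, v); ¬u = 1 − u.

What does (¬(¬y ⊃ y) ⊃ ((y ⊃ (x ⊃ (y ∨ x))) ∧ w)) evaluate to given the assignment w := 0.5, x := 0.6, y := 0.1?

0.70

¬y: Łukasiewicz ¬ gives 1 − 0.1 = 0.9
(¬y ⊃ y): min(1, 1 − 0.9 + 0.1) = 0.2
¬(¬y ⊃ y): Łukasiewicz ¬ gives 1 − 0.2 = 0.8
(y ∨ x) = max(0.1, 0.6) = 0.6
(x ⊃ (y ∨ x)): min(1, 1 − 0.6 + 0.6) = 1
(y ⊃ (x ⊃ (y ∨ x))): min(1, 1 − 0.1 + 1) = 1
((y ⊃ (x ⊃ (y ∨ x))) ∧ w) = min(1, 0.5) = 0.5
(¬(¬y ⊃ y) ⊃ ((y ⊃ (x ⊃ (y ∨ x))) ∧ w)): min(1, 1 − 0.8 + 0.5) = 0.7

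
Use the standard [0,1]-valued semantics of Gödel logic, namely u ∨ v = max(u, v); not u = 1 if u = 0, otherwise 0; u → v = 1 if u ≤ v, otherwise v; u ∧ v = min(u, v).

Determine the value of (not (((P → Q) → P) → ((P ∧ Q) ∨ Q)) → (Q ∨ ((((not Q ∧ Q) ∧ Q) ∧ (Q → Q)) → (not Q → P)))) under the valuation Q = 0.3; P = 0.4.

1.00

(P → Q): 0.4 > 0.3, so result = 0.3
((P → Q) → P): 0.3 ≤ 0.4, so result = 1
(P ∧ Q) = min(0.4, 0.3) = 0.3
((P ∧ Q) ∨ Q) = max(0.3, 0.3) = 0.3
(((P → Q) → P) → ((P ∧ Q) ∨ Q)): 1 > 0.3, so result = 0.3
not (((P → Q) → P) → ((P ∧ Q) ∨ Q)): Gödel ¬ of 0.3 = 0 (operand ≠ 0)
not Q: Gödel ¬ of 0.3 = 0 (operand ≠ 0)
(not Q ∧ Q) = min(0, 0.3) = 0
((not Q ∧ Q) ∧ Q) = min(0, 0.3) = 0
(Q → Q): 0.3 ≤ 0.3, so result = 1
(((not Q ∧ Q) ∧ Q) ∧ (Q → Q)) = min(0, 1) = 0
not Q: Gödel ¬ of 0.3 = 0 (operand ≠ 0)
(not Q → P): 0 ≤ 0.4, so result = 1
((((not Q ∧ Q) ∧ Q) ∧ (Q → Q)) → (not Q → P)): 0 ≤ 1, so result = 1
(Q ∨ ((((not Q ∧ Q) ∧ Q) ∧ (Q → Q)) → (not Q → P))) = max(0.3, 1) = 1
(not (((P → Q) → P) → ((P ∧ Q) ∨ Q)) → (Q ∨ ((((not Q ∧ Q) ∧ Q) ∧ (Q → Q)) → (not Q → P)))): 0 ≤ 1, so result = 1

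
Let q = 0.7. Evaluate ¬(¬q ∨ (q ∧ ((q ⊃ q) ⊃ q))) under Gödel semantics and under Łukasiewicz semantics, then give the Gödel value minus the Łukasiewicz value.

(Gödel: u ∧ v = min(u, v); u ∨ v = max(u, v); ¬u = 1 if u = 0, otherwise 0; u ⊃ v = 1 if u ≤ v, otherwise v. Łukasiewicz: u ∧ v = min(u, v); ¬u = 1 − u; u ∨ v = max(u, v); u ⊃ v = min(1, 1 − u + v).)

Gödel evaluation:
  ¬q: Gödel ¬ of 0.7 = 0 (operand ≠ 0)
  (q ⊃ q): 0.7 ≤ 0.7, so result = 1
  ((q ⊃ q) ⊃ q): 1 > 0.7, so result = 0.7
  (q ∧ ((q ⊃ q) ⊃ q)) = min(0.7, 0.7) = 0.7
  (¬q ∨ (q ∧ ((q ⊃ q) ⊃ q))) = max(0, 0.7) = 0.7
  ¬(¬q ∨ (q ∧ ((q ⊃ q) ⊃ q))): Gödel ¬ of 0.7 = 0 (operand ≠ 0)
  Gödel value = 0
Łukasiewicz evaluation:
  ¬q: Łukasiewicz ¬ gives 1 − 0.7 = 0.3
  (q ⊃ q): min(1, 1 − 0.7 + 0.7) = 1
  ((q ⊃ q) ⊃ q): min(1, 1 − 1 + 0.7) = 0.7
  (q ∧ ((q ⊃ q) ⊃ q)) = min(0.7, 0.7) = 0.7
  (¬q ∨ (q ∧ ((q ⊃ q) ⊃ q))) = max(0.3, 0.7) = 0.7
  ¬(¬q ∨ (q ∧ ((q ⊃ q) ⊃ q))): Łukasiewicz ¬ gives 1 − 0.7 = 0.3
  Łukasiewicz value = 0.3
Difference: 0 − 0.3 = -0.30

-0.30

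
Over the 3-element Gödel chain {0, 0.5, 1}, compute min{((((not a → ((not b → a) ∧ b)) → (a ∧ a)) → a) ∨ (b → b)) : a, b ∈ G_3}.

1.00

Every assignment gives 1. For instance at a = 0, b = 0:
  not a: Gödel ¬ of 0 = 1 (operand is 0)
  not b: Gödel ¬ of 0 = 1 (operand is 0)
  (not b → a): 1 > 0, so result = 0
  ((not b → a) ∧ b) = min(0, 0) = 0
  (not a → ((not b → a) ∧ b)): 1 > 0, so result = 0
  (a ∧ a) = min(0, 0) = 0
  ((not a → ((not b → a) ∧ b)) → (a ∧ a)): 0 ≤ 0, so result = 1
  (((not a → ((not b → a) ∧ b)) → (a ∧ a)) → a): 1 > 0, so result = 0
  (b → b): 0 ≤ 0, so result = 1
  ((((not a → ((not b → a) ∧ b)) → (a ∧ a)) → a) ∨ (b → b)) = max(0, 1) = 1
All 9 assignments give value 1 — the formula is a G_3-tautology.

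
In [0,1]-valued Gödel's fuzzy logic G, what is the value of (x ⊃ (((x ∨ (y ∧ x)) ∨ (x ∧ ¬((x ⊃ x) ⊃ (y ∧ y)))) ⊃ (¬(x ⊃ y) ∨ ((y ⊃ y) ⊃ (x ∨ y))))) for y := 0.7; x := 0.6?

(y ∧ x) = min(0.7, 0.6) = 0.6
(x ∨ (y ∧ x)) = max(0.6, 0.6) = 0.6
(x ⊃ x): 0.6 ≤ 0.6, so result = 1
(y ∧ y) = min(0.7, 0.7) = 0.7
((x ⊃ x) ⊃ (y ∧ y)): 1 > 0.7, so result = 0.7
¬((x ⊃ x) ⊃ (y ∧ y)): Gödel ¬ of 0.7 = 0 (operand ≠ 0)
(x ∧ ¬((x ⊃ x) ⊃ (y ∧ y))) = min(0.6, 0) = 0
((x ∨ (y ∧ x)) ∨ (x ∧ ¬((x ⊃ x) ⊃ (y ∧ y)))) = max(0.6, 0) = 0.6
(x ⊃ y): 0.6 ≤ 0.7, so result = 1
¬(x ⊃ y): Gödel ¬ of 1 = 0 (operand ≠ 0)
(y ⊃ y): 0.7 ≤ 0.7, so result = 1
(x ∨ y) = max(0.6, 0.7) = 0.7
((y ⊃ y) ⊃ (x ∨ y)): 1 > 0.7, so result = 0.7
(¬(x ⊃ y) ∨ ((y ⊃ y) ⊃ (x ∨ y))) = max(0, 0.7) = 0.7
(((x ∨ (y ∧ x)) ∨ (x ∧ ¬((x ⊃ x) ⊃ (y ∧ y)))) ⊃ (¬(x ⊃ y) ∨ ((y ⊃ y) ⊃ (x ∨ y)))): 0.6 ≤ 0.7, so result = 1
(x ⊃ (((x ∨ (y ∧ x)) ∨ (x ∧ ¬((x ⊃ x) ⊃ (y ∧ y)))) ⊃ (¬(x ⊃ y) ∨ ((y ⊃ y) ⊃ (x ∨ y))))): 0.6 ≤ 1, so result = 1

1.00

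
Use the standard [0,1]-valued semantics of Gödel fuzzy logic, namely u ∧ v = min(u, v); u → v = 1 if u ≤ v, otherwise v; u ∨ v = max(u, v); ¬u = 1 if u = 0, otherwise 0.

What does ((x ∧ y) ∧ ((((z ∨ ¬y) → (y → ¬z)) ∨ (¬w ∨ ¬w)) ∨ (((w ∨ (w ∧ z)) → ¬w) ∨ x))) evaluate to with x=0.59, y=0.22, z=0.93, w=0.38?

0.22

(x ∧ y) = min(0.59, 0.22) = 0.22
¬y: Gödel ¬ of 0.22 = 0 (operand ≠ 0)
(z ∨ ¬y) = max(0.93, 0) = 0.93
¬z: Gödel ¬ of 0.93 = 0 (operand ≠ 0)
(y → ¬z): 0.22 > 0, so result = 0
((z ∨ ¬y) → (y → ¬z)): 0.93 > 0, so result = 0
¬w: Gödel ¬ of 0.38 = 0 (operand ≠ 0)
¬w: Gödel ¬ of 0.38 = 0 (operand ≠ 0)
(¬w ∨ ¬w) = max(0, 0) = 0
(((z ∨ ¬y) → (y → ¬z)) ∨ (¬w ∨ ¬w)) = max(0, 0) = 0
(w ∧ z) = min(0.38, 0.93) = 0.38
(w ∨ (w ∧ z)) = max(0.38, 0.38) = 0.38
¬w: Gödel ¬ of 0.38 = 0 (operand ≠ 0)
((w ∨ (w ∧ z)) → ¬w): 0.38 > 0, so result = 0
(((w ∨ (w ∧ z)) → ¬w) ∨ x) = max(0, 0.59) = 0.59
((((z ∨ ¬y) → (y → ¬z)) ∨ (¬w ∨ ¬w)) ∨ (((w ∨ (w ∧ z)) → ¬w) ∨ x)) = max(0, 0.59) = 0.59
((x ∧ y) ∧ ((((z ∨ ¬y) → (y → ¬z)) ∨ (¬w ∨ ¬w)) ∨ (((w ∨ (w ∧ z)) → ¬w) ∨ x))) = min(0.22, 0.59) = 0.22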